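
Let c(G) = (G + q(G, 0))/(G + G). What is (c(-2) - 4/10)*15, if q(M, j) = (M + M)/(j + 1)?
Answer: 33/2 ≈ 16.500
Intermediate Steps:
q(M, j) = 2*M/(1 + j) (q(M, j) = (2*M)/(1 + j) = 2*M/(1 + j))
c(G) = 3/2 (c(G) = (G + 2*G/(1 + 0))/(G + G) = (G + 2*G/1)/((2*G)) = (G + 2*G*1)*(1/(2*G)) = (G + 2*G)*(1/(2*G)) = (3*G)*(1/(2*G)) = 3/2)
(c(-2) - 4/10)*15 = (3/2 - 4/10)*15 = (3/2 - 4*⅒)*15 = (3/2 - ⅖)*15 = (11/10)*15 = 33/2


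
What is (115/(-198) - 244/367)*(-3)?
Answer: 90517/24222 ≈ 3.7370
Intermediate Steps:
(115/(-198) - 244/367)*(-3) = (115*(-1/198) - 244*1/367)*(-3) = (-115/198 - 244/367)*(-3) = -90517/72666*(-3) = 90517/24222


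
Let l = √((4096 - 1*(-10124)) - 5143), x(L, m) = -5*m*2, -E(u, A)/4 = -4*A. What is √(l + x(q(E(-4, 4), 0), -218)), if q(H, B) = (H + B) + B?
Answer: √(2180 + √9077) ≈ 47.700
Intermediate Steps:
E(u, A) = 16*A (E(u, A) = -(-16)*A = 16*A)
q(H, B) = H + 2*B (q(H, B) = (B + H) + B = H + 2*B)
x(L, m) = -10*m
l = √9077 (l = √((4096 + 10124) - 5143) = √(14220 - 5143) = √9077 ≈ 95.273)
√(l + x(q(E(-4, 4), 0), -218)) = √(√9077 - 10*(-218)) = √(√9077 + 2180) = √(2180 + √9077)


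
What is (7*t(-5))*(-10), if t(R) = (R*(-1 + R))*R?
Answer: 10500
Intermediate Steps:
t(R) = R²*(-1 + R)
(7*t(-5))*(-10) = (7*((-5)²*(-1 - 5)))*(-10) = (7*(25*(-6)))*(-10) = (7*(-150))*(-10) = -1050*(-10) = 10500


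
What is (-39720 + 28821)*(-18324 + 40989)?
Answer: -247025835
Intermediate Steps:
(-39720 + 28821)*(-18324 + 40989) = -10899*22665 = -247025835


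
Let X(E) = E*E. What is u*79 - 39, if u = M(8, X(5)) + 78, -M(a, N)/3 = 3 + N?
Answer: -513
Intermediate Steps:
X(E) = E²
M(a, N) = -9 - 3*N (M(a, N) = -3*(3 + N) = -9 - 3*N)
u = -6 (u = (-9 - 3*5²) + 78 = (-9 - 3*25) + 78 = (-9 - 75) + 78 = -84 + 78 = -6)
u*79 - 39 = -6*79 - 39 = -474 - 39 = -513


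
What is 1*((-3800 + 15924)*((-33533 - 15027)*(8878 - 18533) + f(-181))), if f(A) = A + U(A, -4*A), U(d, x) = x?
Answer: 5684305186532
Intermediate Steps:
f(A) = -3*A (f(A) = A - 4*A = -3*A)
1*((-3800 + 15924)*((-33533 - 15027)*(8878 - 18533) + f(-181))) = 1*((-3800 + 15924)*((-33533 - 15027)*(8878 - 18533) - 3*(-181))) = 1*(12124*(-48560*(-9655) + 543)) = 1*(12124*(468846800 + 543)) = 1*(12124*468847343) = 1*5684305186532 = 5684305186532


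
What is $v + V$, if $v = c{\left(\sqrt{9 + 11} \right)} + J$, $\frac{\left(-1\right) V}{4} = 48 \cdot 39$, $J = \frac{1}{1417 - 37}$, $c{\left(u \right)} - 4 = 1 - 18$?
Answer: $- \frac{10351379}{1380} \approx -7501.0$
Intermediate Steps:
$c{\left(u \right)} = -13$ ($c{\left(u \right)} = 4 + \left(1 - 18\right) = 4 - 17 = -13$)
$J = \frac{1}{1380}$ ($J = \frac{1}{1417 - 37} = \frac{1}{1380} \approx 0.00072464$)
$V = -7488$ ($V = - 4 \cdot 48 \cdot 39 = \left(-4\right) 1872 = -7488$)
$v = - \frac{17939}{1380}$ ($v = -13 + \frac{1}{1380} = - \frac{17939}{1380} \approx -12.999$)
$v + V = - \frac{17939}{1380} - 7488 = - \frac{10351379}{1380}$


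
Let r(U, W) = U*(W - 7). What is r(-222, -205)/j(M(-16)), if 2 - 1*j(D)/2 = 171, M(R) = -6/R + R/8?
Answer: -23532/169 ≈ -139.24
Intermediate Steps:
M(R) = -6/R + R/8 (M(R) = -6/R + R*(⅛) = -6/R + R/8)
j(D) = -338 (j(D) = 4 - 2*171 = 4 - 342 = -338)
r(U, W) = U*(-7 + W)
r(-222, -205)/j(M(-16)) = -222*(-7 - 205)/(-338) = -222*(-212)*(-1/338) = 47064*(-1/338) = -23532/169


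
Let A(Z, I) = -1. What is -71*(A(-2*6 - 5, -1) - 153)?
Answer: 10934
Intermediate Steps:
-71*(A(-2*6 - 5, -1) - 153) = -71*(-1 - 153) = -71*(-154) = 10934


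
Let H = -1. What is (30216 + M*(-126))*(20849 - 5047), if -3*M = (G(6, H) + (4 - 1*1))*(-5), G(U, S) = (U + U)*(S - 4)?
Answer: 666623172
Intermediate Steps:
G(U, S) = 2*U*(-4 + S) (G(U, S) = (2*U)*(-4 + S) = 2*U*(-4 + S))
M = -95 (M = -(2*6*(-4 - 1) + (4 - 1*1))*(-5)/3 = -(2*6*(-5) + (4 - 1))*(-5)/3 = -(-60 + 3)*(-5)/3 = -(-19)*(-5) = -⅓*285 = -95)
(30216 + M*(-126))*(20849 - 5047) = (30216 - 95*(-126))*(20849 - 5047) = (30216 + 11970)*15802 = 42186*15802 = 666623172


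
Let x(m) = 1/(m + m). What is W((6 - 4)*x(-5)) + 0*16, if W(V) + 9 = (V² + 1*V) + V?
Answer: -234/25 ≈ -9.3600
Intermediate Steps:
x(m) = 1/(2*m)
W(V) = -9 + V² + 2*V (W(V) = -9 + ((V² + 1*V) + V) = -9 + ((V² + V) + V) = -9 + ((V + V²) + V) = -9 + (V² + 2*V) = -9 + V² + 2*V)
W((6 - 4)*x(-5)) + 0*16 = (-9 + ((6 - 4)*((½)/(-5)))² + 2*((6 - 4)*((½)/(-5)))) + 0*16 = (-9 + (2*((½)*(-⅕)))² + 2*(2*((½)*(-⅕)))) + 0 = (-9 + (2*(-⅒))² + 2*(2*(-⅒))) + 0 = (-9 + (-⅕)² + 2*(-⅕)) + 0 = (-9 + 1/25 - ⅖) + 0 = -234/25 + 0 = -234/25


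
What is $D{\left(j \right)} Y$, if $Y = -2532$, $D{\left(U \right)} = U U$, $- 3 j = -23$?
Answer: $- \frac{446476}{3} \approx -1.4883 \cdot 10^{5}$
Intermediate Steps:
$j = \frac{23}{3}$ ($j = \left(- \frac{1}{3}\right) \left(-23\right) = \frac{23}{3} \approx 7.6667$)
$D{\left(U \right)} = U^{2}$
$D{\left(j \right)} Y = \left(\frac{23}{3}\right)^{2} \left(-2532\right) = \frac{529}{9} \left(-2532\right) = - \frac{446476}{3}$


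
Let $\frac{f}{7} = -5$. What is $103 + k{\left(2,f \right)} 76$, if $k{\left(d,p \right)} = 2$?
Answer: $255$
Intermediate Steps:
$f = -35$ ($f = 7 \left(-5\right) = -35$)
$103 + k{\left(2,f \right)} 76 = 103 + 2 \cdot 76 = 103 + 152 = 255$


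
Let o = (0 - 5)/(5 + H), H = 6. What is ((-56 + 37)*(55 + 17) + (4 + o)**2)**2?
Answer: 26898296049/14641 ≈ 1.8372e+6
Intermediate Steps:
o = -5/11 (o = (0 - 5)/(5 + 6) = -5/11 ≈ -0.45455)
((-56 + 37)*(55 + 17) + (4 + o)**2)**2 = ((-56 + 37)*(55 + 17) + (4 - 5/11)**2)**2 = (-19*72 + (39/11)**2)**2 = (-1368 + 1521/121)**2 = (-164007/121)**2 = 26898296049/14641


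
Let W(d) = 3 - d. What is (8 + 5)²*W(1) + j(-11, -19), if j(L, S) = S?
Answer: 319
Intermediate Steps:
(8 + 5)²*W(1) + j(-11, -19) = (8 + 5)²*(3 - 1*1) - 19 = 13²*(3 - 1) - 19 = 169*2 - 19 = 338 - 19 = 319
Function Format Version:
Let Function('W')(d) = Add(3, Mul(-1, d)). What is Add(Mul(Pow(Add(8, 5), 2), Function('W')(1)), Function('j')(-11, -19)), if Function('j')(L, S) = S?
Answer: 319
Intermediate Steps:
Add(Mul(Pow(Add(8, 5), 2), Function('W')(1)), Function('j')(-11, -19)) = Add(Mul(Pow(Add(8, 5), 2), Add(3, Mul(-1, 1))), -19) = Add(Mul(Pow(13, 2), Add(3, -1)), -19) = Add(Mul(169, 2), -19) = Add(338, -19) = 319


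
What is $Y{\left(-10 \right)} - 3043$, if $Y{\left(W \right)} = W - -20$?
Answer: $-3033$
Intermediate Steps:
$Y{\left(W \right)} = 20 + W$ ($Y{\left(W \right)} = W + 20 = 20 + W$)
$Y{\left(-10 \right)} - 3043 = \left(20 - 10\right) - 3043 = 10 - 3043 = -3033$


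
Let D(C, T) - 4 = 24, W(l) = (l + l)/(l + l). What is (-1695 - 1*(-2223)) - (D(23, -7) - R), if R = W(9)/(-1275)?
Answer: 637499/1275 ≈ 500.00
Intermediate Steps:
W(l) = 1 (W(l) = (2*l)/((2*l)) = (2*l)*(1/(2*l)) = 1)
D(C, T) = 28 (D(C, T) = 4 + 24 = 28)
R = -1/1275 (R = 1/(-1275) = 1*(-1/1275) = -1/1275 ≈ -0.00078431)
(-1695 - 1*(-2223)) - (D(23, -7) - R) = (-1695 - 1*(-2223)) - (28 - 1*(-1/1275)) = (-1695 + 2223) - (28 + 1/1275) = 528 - 1*35701/1275 = 528 - 35701/1275 = 637499/1275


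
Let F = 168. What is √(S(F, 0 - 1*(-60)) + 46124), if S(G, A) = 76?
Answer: 10*√462 ≈ 214.94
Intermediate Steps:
√(S(F, 0 - 1*(-60)) + 46124) = √(76 + 46124) = √46200 = 10*√462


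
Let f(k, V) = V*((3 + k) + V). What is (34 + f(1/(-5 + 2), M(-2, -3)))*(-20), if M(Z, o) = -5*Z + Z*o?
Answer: -19960/3 ≈ -6653.3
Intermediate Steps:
f(k, V) = V*(3 + V + k)
(34 + f(1/(-5 + 2), M(-2, -3)))*(-20) = (34 + (-2*(-5 - 3))*(3 - 2*(-5 - 3) + 1/(-5 + 2)))*(-20) = (34 + (-2*(-8))*(3 - 2*(-8) + 1/(-3)))*(-20) = (34 + 16*(3 + 16 - 1/3))*(-20) = (34 + 16*(56/3))*(-20) = (34 + 896/3)*(-20) = (998/3)*(-20) = -19960/3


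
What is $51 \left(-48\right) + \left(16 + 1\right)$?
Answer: $-2431$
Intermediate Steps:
$51 \left(-48\right) + \left(16 + 1\right) = -2448 + 17 = -2431$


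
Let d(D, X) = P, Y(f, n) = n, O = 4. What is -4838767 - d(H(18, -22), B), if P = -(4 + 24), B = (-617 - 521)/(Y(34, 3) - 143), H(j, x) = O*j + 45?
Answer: -4838739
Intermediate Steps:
H(j, x) = 45 + 4*j (H(j, x) = 4*j + 45 = 45 + 4*j)
B = 569/70 (B = (-617 - 521)/(3 - 143) = -1138/(-140) = -1138*(-1/140) = 569/70 ≈ 8.1286)
P = -28 (P = -1*28 = -28)
d(D, X) = -28
-4838767 - d(H(18, -22), B) = -4838767 - 1*(-28) = -4838767 + 28 = -4838739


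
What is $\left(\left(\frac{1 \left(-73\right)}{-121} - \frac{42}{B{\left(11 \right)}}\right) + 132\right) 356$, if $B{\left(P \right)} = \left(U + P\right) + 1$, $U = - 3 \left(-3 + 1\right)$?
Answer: $\frac{16834528}{363} \approx 46376.0$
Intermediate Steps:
$U = 6$ ($U = \left(-3\right) \left(-2\right) = 6$)
$B{\left(P \right)} = 7 + P$ ($B{\left(P \right)} = \left(6 + P\right) + 1 = 7 + P$)
$\left(\left(\frac{1 \left(-73\right)}{-121} - \frac{42}{B{\left(11 \right)}}\right) + 132\right) 356 = \left(\left(\frac{1 \left(-73\right)}{-121} - \frac{42}{7 + 11}\right) + 132\right) 356 = \left(\left(\left(-73\right) \left(- \frac{1}{121}\right) - \frac{42}{18}\right) + 132\right) 356 = \left(\left(\frac{73}{121} - \frac{7}{3}\right) + 132\right) 356 = \left(- \frac{628}{363} + 132\right) 356 = \frac{47288}{363} \cdot 356 = \frac{16834528}{363}$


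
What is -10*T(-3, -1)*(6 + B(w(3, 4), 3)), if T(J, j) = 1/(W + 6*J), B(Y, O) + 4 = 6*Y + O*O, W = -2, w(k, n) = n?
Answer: 35/2 ≈ 17.500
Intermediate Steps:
B(Y, O) = -4 + O**2 + 6*Y (B(Y, O) = -4 + (6*Y + O*O) = -4 + (6*Y + O**2) = -4 + (O**2 + 6*Y) = -4 + O**2 + 6*Y)
T(J, j) = 1/(-2 + 6*J)
-10*T(-3, -1)*(6 + B(w(3, 4), 3)) = -10*1/(2*(-1 + 3*(-3)))*(6 + (-4 + 3**2 + 6*4)) = -10*1/(2*(-1 - 9))*(6 + (-4 + 9 + 24)) = -10*(1/2)/(-10)*(6 + 29) = -10*(1/2)*(-1/10)*35 = -(-1)*35/2 = -10*(-7/4) = 35/2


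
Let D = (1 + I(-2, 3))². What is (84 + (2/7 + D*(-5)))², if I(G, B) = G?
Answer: 308025/49 ≈ 6286.2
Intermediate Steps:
D = 1 (D = (1 - 2)² = (-1)² = 1)
(84 + (2/7 + D*(-5)))² = (84 + (2/7 + 1*(-5)))² = (84 + (2*(⅐) - 5))² = (84 + (2/7 - 5))² = (84 - 33/7)² = (555/7)² = 308025/49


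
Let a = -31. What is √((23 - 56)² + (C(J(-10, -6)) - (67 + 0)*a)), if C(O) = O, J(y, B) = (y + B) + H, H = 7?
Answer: √3157 ≈ 56.187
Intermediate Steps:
J(y, B) = 7 + B + y (J(y, B) = (y + B) + 7 = (B + y) + 7 = 7 + B + y)
√((23 - 56)² + (C(J(-10, -6)) - (67 + 0)*a)) = √((23 - 56)² + ((7 - 6 - 10) - (67 + 0)*(-31))) = √((-33)² + (-9 - 67*(-31))) = √(1089 + (-9 - 1*(-2077))) = √(1089 + (-9 + 2077)) = √(1089 + 2068) = √3157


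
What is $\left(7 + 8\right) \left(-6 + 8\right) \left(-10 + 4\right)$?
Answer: $-180$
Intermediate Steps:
$\left(7 + 8\right) \left(-6 + 8\right) \left(-10 + 4\right) = 15 \cdot 2 \left(-6\right) = 30 \left(-6\right) = -180$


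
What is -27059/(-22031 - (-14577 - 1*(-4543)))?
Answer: 27059/11997 ≈ 2.2555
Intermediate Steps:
-27059/(-22031 - (-14577 - 1*(-4543))) = -27059/(-22031 - (-14577 + 4543)) = -27059/(-22031 - 1*(-10034)) = -27059/(-22031 + 10034) = -27059/(-11997) = -27059*(-1/11997) = 27059/11997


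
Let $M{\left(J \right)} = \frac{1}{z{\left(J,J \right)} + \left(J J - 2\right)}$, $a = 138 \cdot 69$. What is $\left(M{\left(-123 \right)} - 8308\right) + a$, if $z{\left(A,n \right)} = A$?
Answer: $\frac{18214857}{15004} \approx 1214.0$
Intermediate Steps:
$a = 9522$
$M{\left(J \right)} = \frac{1}{-2 + J + J^{2}}$ ($M{\left(J \right)} = \frac{1}{J + \left(J J - 2\right)} = \frac{1}{J + \left(J^{2} - 2\right)} = \frac{1}{J + \left(-2 + J^{2}\right)} = \frac{1}{-2 + J + J^{2}}$)
$\left(M{\left(-123 \right)} - 8308\right) + a = \left(\frac{1}{-2 - 123 + \left(-123\right)^{2}} - 8308\right) + 9522 = \left(\frac{1}{-2 - 123 + 15129} - 8308\right) + 9522 = \left(\frac{1}{15004} - 8308\right) + 9522 = - \frac{124653231}{15004} + 9522 = \frac{18214857}{15004}$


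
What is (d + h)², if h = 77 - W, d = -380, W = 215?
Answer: 268324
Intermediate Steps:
h = -138 (h = 77 - 1*215 = 77 - 215 = -138)
(d + h)² = (-380 - 138)² = (-518)² = 268324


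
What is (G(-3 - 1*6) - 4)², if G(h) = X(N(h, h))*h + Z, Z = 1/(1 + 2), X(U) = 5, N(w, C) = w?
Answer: 21316/9 ≈ 2368.4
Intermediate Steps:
Z = ⅓ (Z = 1/3 = ⅓ ≈ 0.33333)
G(h) = ⅓ + 5*h (G(h) = 5*h + ⅓ = ⅓ + 5*h)
(G(-3 - 1*6) - 4)² = ((⅓ + 5*(-3 - 1*6)) - 4)² = ((⅓ + 5*(-3 - 6)) - 4)² = ((⅓ + 5*(-9)) - 4)² = ((⅓ - 45) - 4)² = (-134/3 - 4)² = (-146/3)² = 21316/9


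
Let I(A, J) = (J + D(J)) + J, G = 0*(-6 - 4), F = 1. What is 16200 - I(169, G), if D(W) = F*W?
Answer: 16200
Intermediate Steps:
G = 0 (G = 0*(-10) = 0)
D(W) = W (D(W) = 1*W = W)
I(A, J) = 3*J (I(A, J) = (J + J) + J = 2*J + J = 3*J)
16200 - I(169, G) = 16200 - 3*0 = 16200 - 1*0 = 16200 + 0 = 16200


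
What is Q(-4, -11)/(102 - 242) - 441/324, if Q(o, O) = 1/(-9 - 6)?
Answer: -2143/1575 ≈ -1.3606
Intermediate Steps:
Q(o, O) = -1/15 (Q(o, O) = 1/(-15) = -1/15)
Q(-4, -11)/(102 - 242) - 441/324 = -1/(15*(102 - 242)) - 441/324 = -1/15/(-140) - 441*1/324 = -1/15*(-1/140) - 49/36 = 1/2100 - 49/36 = -2143/1575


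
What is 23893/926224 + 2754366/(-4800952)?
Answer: -23427411037/42757278512 ≈ -0.54792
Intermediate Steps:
23893/926224 + 2754366/(-4800952) = 23893*(1/926224) + 2754366*(-1/4800952) = 23893/926224 - 1377183/2400476 = -23427411037/42757278512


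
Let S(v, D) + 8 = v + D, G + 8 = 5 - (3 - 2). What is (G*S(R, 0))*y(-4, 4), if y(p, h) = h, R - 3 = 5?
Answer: 0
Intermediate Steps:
R = 8 (R = 3 + 5 = 8)
G = -4 (G = -8 + (5 - (3 - 2)) = -8 + (5 - 1*1) = -8 + (5 - 1) = -8 + 4 = -4)
S(v, D) = -8 + D + v (S(v, D) = -8 + (v + D) = -8 + (D + v) = -8 + D + v)
(G*S(R, 0))*y(-4, 4) = -4*(-8 + 0 + 8)*4 = -4*0*4 = 0*4 = 0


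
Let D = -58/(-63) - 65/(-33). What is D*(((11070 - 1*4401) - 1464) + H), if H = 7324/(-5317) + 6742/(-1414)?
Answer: 39144854778160/2605069467 ≈ 15026.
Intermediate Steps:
H = -23101675/3759119 (H = 7324*(-1/5317) + 6742*(-1/1414) = -7324/5317 - 3371/707 = -23101675/3759119 ≈ -6.1455)
D = 2003/693 (D = -58*(-1/63) - 65*(-1/33) = 58/63 + 65/33 = 2003/693 ≈ 2.8903)
D*(((11070 - 1*4401) - 1464) + H) = 2003*(((11070 - 1*4401) - 1464) - 23101675/3759119)/693 = 2003*(((11070 - 4401) - 1464) - 23101675/3759119)/693 = 2003*((6669 - 1464) - 23101675/3759119)/693 = 2003*(5205 - 23101675/3759119)/693 = (2003/693)*(19543112720/3759119) = 39144854778160/2605069467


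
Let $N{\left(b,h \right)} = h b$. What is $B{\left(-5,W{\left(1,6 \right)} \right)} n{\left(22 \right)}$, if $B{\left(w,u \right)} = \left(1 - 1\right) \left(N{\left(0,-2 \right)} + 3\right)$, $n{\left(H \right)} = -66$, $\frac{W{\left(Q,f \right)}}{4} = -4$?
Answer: $0$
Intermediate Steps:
$W{\left(Q,f \right)} = -16$ ($W{\left(Q,f \right)} = 4 \left(-4\right) = -16$)
$N{\left(b,h \right)} = b h$
$B{\left(w,u \right)} = 0$ ($B{\left(w,u \right)} = \left(1 - 1\right) \left(0 \left(-2\right) + 3\right) = 0 \left(0 + 3\right) = 0 \cdot 3 = 0$)
$B{\left(-5,W{\left(1,6 \right)} \right)} n{\left(22 \right)} = 0 \left(-66\right) = 0$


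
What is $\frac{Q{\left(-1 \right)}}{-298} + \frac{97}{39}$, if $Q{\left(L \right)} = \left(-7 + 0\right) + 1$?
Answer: $\frac{14570}{5811} \approx 2.5073$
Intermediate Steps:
$Q{\left(L \right)} = -6$ ($Q{\left(L \right)} = -7 + 1 = -6$)
$\frac{Q{\left(-1 \right)}}{-298} + \frac{97}{39} = - \frac{6}{-298} + \frac{97}{39} = \left(-6\right) \left(- \frac{1}{298}\right) + 97 \cdot \frac{1}{39} = \frac{3}{149} + \frac{97}{39} = \frac{14570}{5811}$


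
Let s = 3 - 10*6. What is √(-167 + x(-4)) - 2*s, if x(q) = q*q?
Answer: 114 + I*√151 ≈ 114.0 + 12.288*I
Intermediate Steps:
x(q) = q²
s = -57 (s = 3 - 60 = -57)
√(-167 + x(-4)) - 2*s = √(-167 + (-4)²) - 2*(-57) = √(-167 + 16) + 114 = √(-151) + 114 = I*√151 + 114 = 114 + I*√151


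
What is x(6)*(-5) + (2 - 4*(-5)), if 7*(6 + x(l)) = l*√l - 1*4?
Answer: 384/7 - 30*√6/7 ≈ 44.359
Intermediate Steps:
x(l) = -46/7 + l^(3/2)/7 (x(l) = -6 + (l*√l - 1*4)/7 = -6 + (l^(3/2) - 4)/7 = -6 + (-4 + l^(3/2))/7 = -6 + (-4/7 + l^(3/2)/7) = -46/7 + l^(3/2)/7)
x(6)*(-5) + (2 - 4*(-5)) = (-46/7 + 6^(3/2)/7)*(-5) + (2 - 4*(-5)) = (-46/7 + (6*√6)/7)*(-5) + (2 + 20) = (-46/7 + 6*√6/7)*(-5) + 22 = (230/7 - 30*√6/7) + 22 = 384/7 - 30*√6/7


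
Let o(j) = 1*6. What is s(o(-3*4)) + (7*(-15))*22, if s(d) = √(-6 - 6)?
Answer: -2310 + 2*I*√3 ≈ -2310.0 + 3.4641*I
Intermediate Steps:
o(j) = 6
s(d) = 2*I*√3 (s(d) = √(-12) = 2*I*√3)
s(o(-3*4)) + (7*(-15))*22 = 2*I*√3 + (7*(-15))*22 = 2*I*√3 - 105*22 = 2*I*√3 - 2310 = -2310 + 2*I*√3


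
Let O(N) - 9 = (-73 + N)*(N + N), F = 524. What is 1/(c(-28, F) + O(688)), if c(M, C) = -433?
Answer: 1/845816 ≈ 1.1823e-6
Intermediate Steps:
O(N) = 9 + 2*N*(-73 + N) (O(N) = 9 + (-73 + N)*(N + N) = 9 + (-73 + N)*(2*N) = 9 + 2*N*(-73 + N))
1/(c(-28, F) + O(688)) = 1/(-433 + (9 - 146*688 + 2*688²)) = 1/(-433 + (9 - 100448 + 2*473344)) = 1/(-433 + (9 - 100448 + 946688)) = 1/(-433 + 846249) = 1/845816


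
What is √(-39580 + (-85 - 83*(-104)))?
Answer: I*√31033 ≈ 176.16*I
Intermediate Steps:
√(-39580 + (-85 - 83*(-104))) = √(-39580 + (-85 + 8632)) = √(-39580 + 8547) = √(-31033) = I*√31033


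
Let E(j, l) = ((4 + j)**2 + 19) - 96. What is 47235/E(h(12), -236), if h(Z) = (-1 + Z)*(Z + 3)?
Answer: 47235/28484 ≈ 1.6583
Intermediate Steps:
h(Z) = (-1 + Z)*(3 + Z)
E(j, l) = -77 + (4 + j)**2 (E(j, l) = (19 + (4 + j)**2) - 96 = -77 + (4 + j)**2)
47235/E(h(12), -236) = 47235/(-77 + (4 + (-3 + 12**2 + 2*12))**2) = 47235/(-77 + (4 + (-3 + 144 + 24))**2) = 47235/(-77 + (4 + 165)**2) = 47235/(-77 + 169**2) = 47235/(-77 + 28561) = 47235/28484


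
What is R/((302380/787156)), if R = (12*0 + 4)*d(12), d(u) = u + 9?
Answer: 16530276/75595 ≈ 218.67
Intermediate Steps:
d(u) = 9 + u
R = 84 (R = (12*0 + 4)*(9 + 12) = (0 + 4)*21 = 4*21 = 84)
R/((302380/787156)) = 84/((302380/787156)) = 84/((302380*(1/787156))) = 84/(75595/196789) = 84*(196789/75595) = 16530276/75595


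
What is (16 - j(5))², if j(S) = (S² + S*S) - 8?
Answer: 676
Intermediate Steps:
j(S) = -8 + 2*S² (j(S) = (S² + S²) - 8 = 2*S² - 8 = -8 + 2*S²)
(16 - j(5))² = (16 - (-8 + 2*5²))² = (16 - (-8 + 2*25))² = (16 - (-8 + 50))² = (16 - 1*42)² = (16 - 42)² = (-26)² = 676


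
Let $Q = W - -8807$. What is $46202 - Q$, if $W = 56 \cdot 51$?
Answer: $34539$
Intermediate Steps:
$W = 2856$
$Q = 11663$ ($Q = 2856 - -8807 = 2856 + 8807 = 11663$)
$46202 - Q = 46202 - 11663 = 34539$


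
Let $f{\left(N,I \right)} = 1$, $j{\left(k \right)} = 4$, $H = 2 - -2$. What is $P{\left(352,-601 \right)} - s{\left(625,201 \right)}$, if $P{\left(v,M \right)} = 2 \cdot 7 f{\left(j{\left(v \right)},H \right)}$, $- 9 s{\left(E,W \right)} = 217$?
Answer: $\frac{343}{9} \approx 38.111$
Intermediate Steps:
$s{\left(E,W \right)} = - \frac{217}{9}$ ($s{\left(E,W \right)} = \left(- \frac{1}{9}\right) 217 = - \frac{217}{9}$)
$H = 4$ ($H = 2 + 2 = 4$)
$P{\left(v,M \right)} = 14$ ($P{\left(v,M \right)} = 2 \cdot 7 \cdot 1 = 14 \cdot 1 = 14$)
$P{\left(352,-601 \right)} - s{\left(625,201 \right)} = 14 - - \frac{217}{9} = 14 + \frac{217}{9} = \frac{343}{9}$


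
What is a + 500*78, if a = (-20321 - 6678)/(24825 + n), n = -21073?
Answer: 20900143/536 ≈ 38993.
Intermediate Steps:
a = -3857/536 (a = (-20321 - 6678)/(24825 - 21073) = -26999/3752 = -26999*1/3752 = -3857/536 ≈ -7.1959)
a + 500*78 = -3857/536 + 500*78 = -3857/536 + 39000 = 20900143/536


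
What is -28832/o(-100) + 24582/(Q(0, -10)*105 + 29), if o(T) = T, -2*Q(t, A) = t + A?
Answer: 2303891/6925 ≈ 332.69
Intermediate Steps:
Q(t, A) = -A/2 - t/2 (Q(t, A) = -(t + A)/2 = -(A + t)/2 = -A/2 - t/2)
-28832/o(-100) + 24582/(Q(0, -10)*105 + 29) = -28832/(-100) + 24582/((-½*(-10) - ½*0)*105 + 29) = -28832*(-1/100) + 24582/((5 + 0)*105 + 29) = 7208/25 + 24582/(5*105 + 29) = 7208/25 + 24582/(525 + 29) = 7208/25 + 24582/554 = 7208/25 + 24582*(1/554) = 7208/25 + 12291/277 = 2303891/6925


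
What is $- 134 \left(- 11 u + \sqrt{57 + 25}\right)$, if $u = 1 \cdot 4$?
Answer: $5896 - 134 \sqrt{82} \approx 4682.6$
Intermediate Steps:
$u = 4$
$- 134 \left(- 11 u + \sqrt{57 + 25}\right) = - 134 \left(\left(-11\right) 4 + \sqrt{57 + 25}\right) = - 134 \left(-44 + \sqrt{82}\right) = 5896 - 134 \sqrt{82}$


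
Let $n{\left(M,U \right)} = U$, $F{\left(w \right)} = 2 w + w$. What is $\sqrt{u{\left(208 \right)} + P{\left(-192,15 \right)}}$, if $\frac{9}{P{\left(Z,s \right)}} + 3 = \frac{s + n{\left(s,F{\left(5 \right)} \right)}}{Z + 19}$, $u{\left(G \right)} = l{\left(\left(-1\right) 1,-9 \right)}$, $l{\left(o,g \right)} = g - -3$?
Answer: $\frac{7 i \sqrt{671}}{61} \approx 2.9726 i$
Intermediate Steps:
$l{\left(o,g \right)} = 3 + g$ ($l{\left(o,g \right)} = g + 3 = 3 + g$)
$F{\left(w \right)} = 3 w$
$u{\left(G \right)} = -6$ ($u{\left(G \right)} = 3 - 9 = -6$)
$P{\left(Z,s \right)} = \frac{9}{-3 + \frac{15 + s}{19 + Z}}$ ($P{\left(Z,s \right)} = \frac{9}{-3 + \frac{s + 3 \cdot 5}{Z + 19}} = \frac{9}{-3 + \frac{s + 15}{19 + Z}} = \frac{9}{-3 + \frac{15 + s}{19 + Z}}$)
$\sqrt{u{\left(208 \right)} + P{\left(-192,15 \right)}} = \sqrt{-6 + \frac{9 \left(19 - 192\right)}{-42 + 15 - -576}} = \sqrt{-6 + 9 \frac{1}{-42 + 15 + 576} \left(-173\right)} = \sqrt{-6 + 9 \cdot \frac{1}{549} \left(-173\right)} = \sqrt{-6 - \frac{173}{61}} = \sqrt{- \frac{539}{61}} = \frac{7 i \sqrt{671}}{61}$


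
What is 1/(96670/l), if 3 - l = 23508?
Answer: -4701/19334 ≈ -0.24315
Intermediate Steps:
l = -23505 (l = 3 - 1*23508 = 3 - 23508 = -23505)
1/(96670/l) = 1/(96670/(-23505)) = 1/(96670*(-1/23505)) = 1/(-19334/4701) = -4701/19334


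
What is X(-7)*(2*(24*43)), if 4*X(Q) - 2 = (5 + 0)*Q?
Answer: -17028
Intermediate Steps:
X(Q) = ½ + 5*Q/4 (X(Q) = ½ + ((5 + 0)*Q)/4 = ½ + (5*Q)/4 = ½ + 5*Q/4)
X(-7)*(2*(24*43)) = (½ + (5/4)*(-7))*(2*(24*43)) = (½ - 35/4)*(2*1032) = -33/4*2064 = -17028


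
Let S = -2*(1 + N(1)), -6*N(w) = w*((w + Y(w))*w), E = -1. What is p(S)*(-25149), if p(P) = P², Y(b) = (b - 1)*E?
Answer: -209575/3 ≈ -69858.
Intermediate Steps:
Y(b) = 1 - b (Y(b) = (b - 1)*(-1) = (-1 + b)*(-1) = 1 - b)
N(w) = -w²/6 (N(w) = -w*(w + (1 - w))*w/6 = -w*1*w/6 = -w*w/6 = -w²/6)
S = -5/3 (S = -2*(1 - ⅙*1²) = -2*(1 - ⅙*1) = -2*(1 - ⅙) = -2*⅚ = -5/3 ≈ -1.6667)
p(S)*(-25149) = (-5/3)²*(-25149) = (25/9)*(-25149) = -209575/3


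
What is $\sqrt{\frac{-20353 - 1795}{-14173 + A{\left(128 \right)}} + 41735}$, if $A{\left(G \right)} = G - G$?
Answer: $\frac{\sqrt{8383787330419}}{14173} \approx 204.3$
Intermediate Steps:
$A{\left(G \right)} = 0$
$\sqrt{\frac{-20353 - 1795}{-14173 + A{\left(128 \right)}} + 41735} = \sqrt{\frac{-20353 - 1795}{-14173 + 0} + 41735} = \sqrt{- \frac{22148}{-14173} + 41735} = \sqrt{\left(-22148\right) \left(- \frac{1}{14173}\right) + 41735} = \sqrt{\frac{22148}{14173} + 41735} = \sqrt{\frac{591532303}{14173}} = \frac{\sqrt{8383787330419}}{14173}$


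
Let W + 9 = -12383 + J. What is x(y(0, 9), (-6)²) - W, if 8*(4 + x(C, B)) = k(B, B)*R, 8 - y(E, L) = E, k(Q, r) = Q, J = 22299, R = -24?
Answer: -10019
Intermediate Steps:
y(E, L) = 8 - E
W = 9907 (W = -9 + (-12383 + 22299) = -9 + 9916 = 9907)
x(C, B) = -4 - 3*B (x(C, B) = -4 + (B*(-24))/8 = -4 + (-24*B)/8 = -4 - 3*B)
x(y(0, 9), (-6)²) - W = (-4 - 3*(-6)²) - 1*9907 = (-4 - 3*36) - 9907 = (-4 - 108) - 9907 = -112 - 9907 = -10019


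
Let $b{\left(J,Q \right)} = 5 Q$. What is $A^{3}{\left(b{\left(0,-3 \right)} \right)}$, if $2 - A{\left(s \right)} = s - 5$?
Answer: $10648$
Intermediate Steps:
$A{\left(s \right)} = 7 - s$ ($A{\left(s \right)} = 2 - \left(s - 5\right) = 2 - \left(-5 + s\right) = 7 - s$)
$A^{3}{\left(b{\left(0,-3 \right)} \right)} = \left(7 - 5 \left(-3\right)\right)^{3} = \left(7 - -15\right)^{3} = \left(7 + 15\right)^{3} = 22^{3} = 10648$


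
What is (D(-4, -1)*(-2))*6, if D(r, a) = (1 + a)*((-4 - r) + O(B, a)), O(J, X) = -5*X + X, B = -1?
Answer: 0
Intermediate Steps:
O(J, X) = -4*X
D(r, a) = (1 + a)*(-4 - r - 4*a) (D(r, a) = (1 + a)*((-4 - r) - 4*a) = (1 + a)*(-4 - r - 4*a))
(D(-4, -1)*(-2))*6 = ((-4 - 1*(-4) - 8*(-1) - 4*(-1)² - 1*(-1)*(-4))*(-2))*6 = ((-4 + 4 + 8 - 4*1 - 4)*(-2))*6 = ((-4 + 4 + 8 - 4 - 4)*(-2))*6 = (0*(-2))*6 = 0*6 = 0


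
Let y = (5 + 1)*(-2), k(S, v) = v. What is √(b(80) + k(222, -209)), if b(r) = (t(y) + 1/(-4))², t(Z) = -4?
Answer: I*√3055/4 ≈ 13.818*I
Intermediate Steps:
y = -12 (y = 6*(-2) = -12)
b(r) = 289/16 (b(r) = (-4 + 1/(-4))² = (-4 - ¼)² = (-17/4)² = 289/16)
√(b(80) + k(222, -209)) = √(289/16 - 209) = √(-3055/16) = I*√3055/4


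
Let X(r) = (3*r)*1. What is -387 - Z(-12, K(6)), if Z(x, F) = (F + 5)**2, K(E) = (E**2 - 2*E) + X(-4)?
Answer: -676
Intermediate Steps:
X(r) = 3*r
K(E) = -12 + E**2 - 2*E (K(E) = (E**2 - 2*E) + 3*(-4) = (E**2 - 2*E) - 12 = -12 + E**2 - 2*E)
Z(x, F) = (5 + F)**2
-387 - Z(-12, K(6)) = -387 - (5 + (-12 + 6**2 - 2*6))**2 = -387 - (5 + (-12 + 36 - 12))**2 = -387 - (5 + 12)**2 = -387 - 1*17**2 = -387 - 1*289 = -387 - 289 = -676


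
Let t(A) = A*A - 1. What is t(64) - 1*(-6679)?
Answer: 10774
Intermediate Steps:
t(A) = -1 + A² (t(A) = A² - 1 = -1 + A²)
t(64) - 1*(-6679) = (-1 + 64²) - 1*(-6679) = (-1 + 4096) + 6679 = 4095 + 6679 = 10774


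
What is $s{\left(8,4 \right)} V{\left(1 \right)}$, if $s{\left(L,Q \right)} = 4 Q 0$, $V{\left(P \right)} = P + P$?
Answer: $0$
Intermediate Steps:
$V{\left(P \right)} = 2 P$
$s{\left(L,Q \right)} = 0$
$s{\left(8,4 \right)} V{\left(1 \right)} = 0 \cdot 2 \cdot 1 = 0 \cdot 2 = 0$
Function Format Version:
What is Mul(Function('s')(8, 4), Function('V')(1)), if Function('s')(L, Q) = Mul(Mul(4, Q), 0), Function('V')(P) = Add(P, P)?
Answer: 0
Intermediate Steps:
Function('V')(P) = Mul(2, P)
Function('s')(L, Q) = 0
Mul(Function('s')(8, 4), Function('V')(1)) = Mul(0, Mul(2, 1)) = Mul(0, 2) = 0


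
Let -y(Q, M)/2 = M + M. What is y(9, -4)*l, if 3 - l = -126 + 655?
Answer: -8416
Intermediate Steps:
y(Q, M) = -4*M (y(Q, M) = -2*(M + M) = -4*M)
l = -526 (l = 3 - (-126 + 655) = 3 - 1*529 = 3 - 529 = -526)
y(9, -4)*l = -4*(-4)*(-526) = 16*(-526) = -8416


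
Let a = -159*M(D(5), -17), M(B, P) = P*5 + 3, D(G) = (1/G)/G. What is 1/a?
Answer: 1/13038 ≈ 7.6699e-5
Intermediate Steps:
D(G) = G**(-2) (D(G) = 1/(G*G) = G**(-2))
M(B, P) = 3 + 5*P (M(B, P) = 5*P + 3 = 3 + 5*P)
a = 13038 (a = -159*(3 + 5*(-17)) = -159*(3 - 85) = -159*(-82) = 13038)
1/a = 1/13038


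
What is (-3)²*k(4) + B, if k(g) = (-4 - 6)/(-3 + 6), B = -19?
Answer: -49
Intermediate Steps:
k(g) = -10/3
(-3)²*k(4) + B = (-3)²*(-10/3) - 19 = 9*(-10/3) - 19 = -30 - 19 = -49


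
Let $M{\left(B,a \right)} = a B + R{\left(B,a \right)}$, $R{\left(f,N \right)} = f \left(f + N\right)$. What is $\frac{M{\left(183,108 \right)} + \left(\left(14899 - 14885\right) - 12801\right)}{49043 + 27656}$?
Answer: $\frac{60230}{76699} \approx 0.78528$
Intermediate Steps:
$R{\left(f,N \right)} = f \left(N + f\right)$
$M{\left(B,a \right)} = B a + B \left(B + a\right)$ ($M{\left(B,a \right)} = a B + B \left(a + B\right) = B a + B \left(B + a\right)$)
$\frac{M{\left(183,108 \right)} + \left(\left(14899 - 14885\right) - 12801\right)}{49043 + 27656} = \frac{183 \left(183 + 2 \cdot 108\right) + \left(\left(14899 - 14885\right) - 12801\right)}{49043 + 27656} = \frac{183 \left(183 + 216\right) + \left(14 - 12801\right)}{76699} = \left(183 \cdot 399 - 12787\right) \frac{1}{76699} = \left(73017 - 12787\right) \frac{1}{76699} = 60230 \cdot \frac{1}{76699} = \frac{60230}{76699}$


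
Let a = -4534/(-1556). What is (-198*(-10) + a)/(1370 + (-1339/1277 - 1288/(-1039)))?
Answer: 2046868275721/1414383511370 ≈ 1.4472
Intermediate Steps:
a = 2267/778 (a = -4534*(-1/1556) = 2267/778 ≈ 2.9139)
(-198*(-10) + a)/(1370 + (-1339/1277 - 1288/(-1039))) = (-198*(-10) + 2267/778)/(1370 + (-1339/1277 - 1288/(-1039))) = (1980 + 2267/778)/(1370 + (-1339*1/1277 - 1288*(-1/1039))) = 1542707/(778*(1370 + (-1339/1277 + 1288/1039))) = 1542707/(778*(1370 + 253555/1326803)) = 1542707/(778*(1817973665/1326803)) = (1542707/778)*(1326803/1817973665) = 2046868275721/1414383511370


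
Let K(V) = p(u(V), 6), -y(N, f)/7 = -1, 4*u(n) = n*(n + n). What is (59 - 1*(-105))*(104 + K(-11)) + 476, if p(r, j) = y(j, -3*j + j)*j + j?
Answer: 25404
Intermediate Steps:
u(n) = n²/2 (u(n) = (n*(n + n))/4 = (n*(2*n))/4 = (2*n²)/4 = n²/2)
y(N, f) = 7 (y(N, f) = -7*(-1) = 7)
p(r, j) = 8*j (p(r, j) = 7*j + j = 8*j)
K(V) = 48 (K(V) = 8*6 = 48)
(59 - 1*(-105))*(104 + K(-11)) + 476 = (59 - 1*(-105))*(104 + 48) + 476 = (59 + 105)*152 + 476 = 164*152 + 476 = 24928 + 476 = 25404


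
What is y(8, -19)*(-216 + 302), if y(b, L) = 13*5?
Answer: 5590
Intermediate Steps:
y(b, L) = 65
y(8, -19)*(-216 + 302) = 65*(-216 + 302) = 65*86 = 5590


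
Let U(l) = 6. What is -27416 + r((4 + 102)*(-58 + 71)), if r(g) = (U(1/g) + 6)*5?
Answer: -27356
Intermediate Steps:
r(g) = 60 (r(g) = (6 + 6)*5 = 12*5 = 60)
-27416 + r((4 + 102)*(-58 + 71)) = -27416 + 60 = -27356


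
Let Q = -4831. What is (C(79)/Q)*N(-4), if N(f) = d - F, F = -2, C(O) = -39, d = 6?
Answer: 312/4831 ≈ 0.064583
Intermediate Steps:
N(f) = 8 (N(f) = 6 - 1*(-2) = 6 + 2 = 8)
(C(79)/Q)*N(-4) = -39/(-4831)*8 = -39*(-1/4831)*8 = (39/4831)*8 = 312/4831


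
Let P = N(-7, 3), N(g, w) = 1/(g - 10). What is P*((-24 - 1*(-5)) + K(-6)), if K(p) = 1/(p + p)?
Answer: 229/204 ≈ 1.1225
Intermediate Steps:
K(p) = 1/(2*p)
N(g, w) = 1/(-10 + g)
P = -1/17 (P = 1/(-10 - 7) = 1/(-17) = -1/17 ≈ -0.058824)
P*((-24 - 1*(-5)) + K(-6)) = -((-24 - 1*(-5)) + (½)/(-6))/17 = -((-24 + 5) + (½)*(-⅙))/17 = -(-19 - 1/12)/17 = -1/17*(-229/12) = 229/204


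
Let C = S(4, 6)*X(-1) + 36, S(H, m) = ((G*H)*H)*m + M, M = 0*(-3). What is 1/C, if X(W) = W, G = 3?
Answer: -1/252 ≈ -0.0039683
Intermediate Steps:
M = 0
S(H, m) = 3*m*H² (S(H, m) = ((3*H)*H)*m + 0 = (3*H²)*m + 0 = 3*m*H² + 0 = 3*m*H²)
C = -252 (C = (3*6*4²)*(-1) + 36 = (3*6*16)*(-1) + 36 = 288*(-1) + 36 = -288 + 36 = -252)
1/C = 1/(-252) = -1/252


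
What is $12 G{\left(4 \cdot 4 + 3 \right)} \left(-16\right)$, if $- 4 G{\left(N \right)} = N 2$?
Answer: $1824$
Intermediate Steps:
$G{\left(N \right)} = - \frac{N}{2}$ ($G{\left(N \right)} = - \frac{N 2}{4} = - \frac{2 N}{4} = - \frac{N}{2}$)
$12 G{\left(4 \cdot 4 + 3 \right)} \left(-16\right) = 12 \left(- \frac{4 \cdot 4 + 3}{2}\right) \left(-16\right) = 12 \left(- \frac{16 + 3}{2}\right) \left(-16\right) = 12 \left(\left(- \frac{1}{2}\right) 19\right) \left(-16\right) = 12 \left(- \frac{19}{2}\right) \left(-16\right) = \left(-114\right) \left(-16\right) = 1824$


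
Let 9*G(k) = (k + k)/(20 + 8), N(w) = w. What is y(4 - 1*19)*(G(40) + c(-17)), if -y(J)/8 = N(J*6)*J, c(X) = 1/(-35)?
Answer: -3120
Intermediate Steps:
c(X) = -1/35
y(J) = -48*J² (y(J) = -8*J*6*J = -8*6*J*J = -48*J²)
G(k) = k/126 (G(k) = ((k + k)/(20 + 8))/9 = ((2*k)/28)/9 = ((2*k)*(1/28))/9 = (k/14)/9 = k/126)
y(4 - 1*19)*(G(40) + c(-17)) = (-48*(4 - 1*19)²)*((1/126)*40 - 1/35) = (-48*(4 - 19)²)*(20/63 - 1/35) = -48*(-15)²*(13/45) = -48*225*(13/45) = -10800*13/45 = -3120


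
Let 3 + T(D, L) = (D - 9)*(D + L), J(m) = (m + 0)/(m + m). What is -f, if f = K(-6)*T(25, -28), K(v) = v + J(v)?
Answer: -561/2 ≈ -280.50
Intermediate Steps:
J(m) = ½ (J(m) = m/((2*m)) = m*(1/(2*m)) = ½)
T(D, L) = -3 + (-9 + D)*(D + L) (T(D, L) = -3 + (D - 9)*(D + L) = -3 + (-9 + D)*(D + L))
K(v) = ½ + v (K(v) = v + ½ = ½ + v)
f = 561/2 (f = (½ - 6)*(-3 + 25² - 9*25 - 9*(-28) + 25*(-28)) = -11*(-3 + 625 - 225 + 252 - 700)/2 = -11/2*(-51) = 561/2 ≈ 280.50)
-f = -1*561/2 = -561/2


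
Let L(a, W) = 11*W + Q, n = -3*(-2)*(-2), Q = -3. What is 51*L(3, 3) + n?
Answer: 1518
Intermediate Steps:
n = -12 (n = 6*(-2) = -12)
L(a, W) = -3 + 11*W (L(a, W) = 11*W - 3 = -3 + 11*W)
51*L(3, 3) + n = 51*(-3 + 11*3) - 12 = 51*(-3 + 33) - 12 = 51*30 - 12 = 1530 - 12 = 1518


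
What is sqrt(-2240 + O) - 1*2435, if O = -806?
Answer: -2435 + I*sqrt(3046) ≈ -2435.0 + 55.191*I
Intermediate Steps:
sqrt(-2240 + O) - 1*2435 = sqrt(-2240 - 806) - 1*2435 = sqrt(-3046) - 2435 = I*sqrt(3046) - 2435 = -2435 + I*sqrt(3046)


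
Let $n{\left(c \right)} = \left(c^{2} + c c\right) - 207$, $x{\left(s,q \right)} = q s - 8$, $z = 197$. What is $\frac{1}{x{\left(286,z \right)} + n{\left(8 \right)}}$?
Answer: $\frac{1}{56255} \approx 1.7776 \cdot 10^{-5}$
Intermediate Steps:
$x{\left(s,q \right)} = -8 + q s$
$n{\left(c \right)} = -207 + 2 c^{2}$ ($n{\left(c \right)} = \left(c^{2} + c^{2}\right) - 207 = 2 c^{2} - 207 = -207 + 2 c^{2}$)
$\frac{1}{x{\left(286,z \right)} + n{\left(8 \right)}} = \frac{1}{\left(-8 + 197 \cdot 286\right) - \left(207 - 2 \cdot 8^{2}\right)} = \frac{1}{\left(-8 + 56342\right) + \left(-207 + 2 \cdot 64\right)} = \frac{1}{56334 + \left(-207 + 128\right)} = \frac{1}{56334 - 79} = \frac{1}{56255}$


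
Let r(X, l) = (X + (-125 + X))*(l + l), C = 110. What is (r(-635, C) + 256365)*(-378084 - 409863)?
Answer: 39818901645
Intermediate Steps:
r(X, l) = 2*l*(-125 + 2*X) (r(X, l) = (-125 + 2*X)*(2*l) = 2*l*(-125 + 2*X))
(r(-635, C) + 256365)*(-378084 - 409863) = (2*110*(-125 + 2*(-635)) + 256365)*(-378084 - 409863) = (2*110*(-125 - 1270) + 256365)*(-787947) = (2*110*(-1395) + 256365)*(-787947) = (-306900 + 256365)*(-787947) = -50535*(-787947) = 39818901645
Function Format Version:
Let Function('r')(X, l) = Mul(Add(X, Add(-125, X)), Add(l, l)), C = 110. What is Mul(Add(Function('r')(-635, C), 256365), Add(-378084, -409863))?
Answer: 39818901645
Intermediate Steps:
Function('r')(X, l) = Mul(2, l, Add(-125, Mul(2, X))) (Function('r')(X, l) = Mul(Add(-125, Mul(2, X)), Mul(2, l)) = Mul(2, l, Add(-125, Mul(2, X))))
Mul(Add(Function('r')(-635, C), 256365), Add(-378084, -409863)) = Mul(Add(Mul(2, 110, Add(-125, Mul(2, -635))), 256365), Add(-378084, -409863)) = Mul(Add(Mul(2, 110, Add(-125, -1270)), 256365), -787947) = Mul(Add(Mul(2, 110, -1395), 256365), -787947) = Mul(Add(-306900, 256365), -787947) = Mul(-50535, -787947) = 39818901645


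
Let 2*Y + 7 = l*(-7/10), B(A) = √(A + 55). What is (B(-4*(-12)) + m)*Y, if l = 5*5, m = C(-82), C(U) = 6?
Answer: -147/2 - 49*√103/4 ≈ -197.82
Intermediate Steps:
m = 6
B(A) = √(55 + A)
l = 25
Y = -49/4 (Y = -7/2 + (25*(-7/10))/2 = -7/2 + (½)*(-35/2) = -7/2 - 35/4 = -49/4 ≈ -12.250)
(B(-4*(-12)) + m)*Y = (√(55 - 4*(-12)) + 6)*(-49/4) = (√(55 + 48) + 6)*(-49/4) = (√103 + 6)*(-49/4) = (6 + √103)*(-49/4) = -147/2 - 49*√103/4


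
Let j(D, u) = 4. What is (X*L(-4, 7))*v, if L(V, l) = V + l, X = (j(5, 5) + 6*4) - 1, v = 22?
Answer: 1782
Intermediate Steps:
X = 27 (X = (4 + 6*4) - 1 = (4 + 24) - 1 = 28 - 1 = 27)
(X*L(-4, 7))*v = (27*(-4 + 7))*22 = (27*3)*22 = 81*22 = 1782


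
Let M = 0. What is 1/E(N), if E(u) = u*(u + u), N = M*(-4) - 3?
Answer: 1/18 ≈ 0.055556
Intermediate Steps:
N = -3 (N = 0*(-4) - 3 = 0 - 3 = -3)
E(u) = 2*u² (E(u) = u*(2*u) = 2*u²)
1/E(N) = 1/(2*(-3)²) = 1/(2*9) = 1/18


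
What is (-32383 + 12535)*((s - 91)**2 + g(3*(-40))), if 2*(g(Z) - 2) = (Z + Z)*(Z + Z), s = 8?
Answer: -708394968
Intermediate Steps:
g(Z) = 2 + 2*Z**2 (g(Z) = 2 + ((Z + Z)*(Z + Z))/2 = 2 + ((2*Z)*(2*Z))/2 = 2 + (4*Z**2)/2 = 2 + 2*Z**2)
(-32383 + 12535)*((s - 91)**2 + g(3*(-40))) = (-32383 + 12535)*((8 - 91)**2 + (2 + 2*(3*(-40))**2)) = -19848*((-83)**2 + (2 + 2*(-120)**2)) = -19848*(6889 + (2 + 2*14400)) = -19848*(6889 + (2 + 28800)) = -19848*(6889 + 28802) = -19848*35691 = -708394968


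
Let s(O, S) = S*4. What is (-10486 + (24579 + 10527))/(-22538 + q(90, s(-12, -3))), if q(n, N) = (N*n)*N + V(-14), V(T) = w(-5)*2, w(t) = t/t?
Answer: -6155/2394 ≈ -2.5710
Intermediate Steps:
w(t) = 1
V(T) = 2 (V(T) = 1*2 = 2)
s(O, S) = 4*S
q(n, N) = 2 + n*N² (q(n, N) = (N*n)*N + 2 = n*N² + 2 = 2 + n*N²)
(-10486 + (24579 + 10527))/(-22538 + q(90, s(-12, -3))) = (-10486 + (24579 + 10527))/(-22538 + (2 + 90*(4*(-3))²)) = (-10486 + 35106)/(-22538 + (2 + 90*(-12)²)) = 24620/(-22538 + (2 + 90*144)) = 24620/(-22538 + (2 + 12960)) = 24620/(-22538 + 12962) = 24620/(-9576) = 24620*(-1/9576) = -6155/2394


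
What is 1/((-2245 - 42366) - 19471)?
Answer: -1/64082 ≈ -1.5605e-5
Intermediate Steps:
1/((-2245 - 42366) - 19471) = 1/(-44611 - 19471) = 1/(-64082) = -1/64082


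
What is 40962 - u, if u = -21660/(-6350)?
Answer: 26008704/635 ≈ 40959.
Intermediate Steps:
u = 2166/635 (u = -21660*(-1/6350) = 2166/635 ≈ 3.4110)
40962 - u = 40962 - 1*2166/635 = 40962 - 2166/635 = 26008704/635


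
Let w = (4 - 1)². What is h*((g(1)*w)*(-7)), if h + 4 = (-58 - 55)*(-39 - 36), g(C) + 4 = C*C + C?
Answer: 1067346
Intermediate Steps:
w = 9 (w = 3² = 9)
g(C) = -4 + C + C² (g(C) = -4 + (C*C + C) = -4 + (C² + C) = -4 + (C + C²) = -4 + C + C²)
h = 8471 (h = -4 + (-58 - 55)*(-39 - 36) = -4 - 113*(-75) = -4 + 8475 = 8471)
h*((g(1)*w)*(-7)) = 8471*(((-4 + 1 + 1²)*9)*(-7)) = 8471*(((-4 + 1 + 1)*9)*(-7)) = 8471*(-2*9*(-7)) = 8471*(-18*(-7)) = 8471*126 = 1067346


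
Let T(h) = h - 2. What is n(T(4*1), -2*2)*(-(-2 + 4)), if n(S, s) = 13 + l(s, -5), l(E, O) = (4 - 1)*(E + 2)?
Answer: -14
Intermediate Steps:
T(h) = -2 + h
l(E, O) = 6 + 3*E (l(E, O) = 3*(2 + E) = 6 + 3*E)
n(S, s) = 19 + 3*s (n(S, s) = 13 + (6 + 3*s) = 19 + 3*s)
n(T(4*1), -2*2)*(-(-2 + 4)) = (19 + 3*(-2*2))*(-(-2 + 4)) = (19 + 3*(-4))*(-1*2) = (19 - 12)*(-2) = 7*(-2) = -14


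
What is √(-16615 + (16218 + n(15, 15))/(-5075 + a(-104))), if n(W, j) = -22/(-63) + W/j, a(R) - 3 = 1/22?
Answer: I*√91246997298308593/2343243 ≈ 128.91*I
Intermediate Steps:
a(R) = 67/22 (a(R) = 3 + 1/22 = 67/22)
n(W, j) = 22/63 + W/j (n(W, j) = -22*(-1/63) + W/j = 22/63 + W/j)
√(-16615 + (16218 + n(15, 15))/(-5075 + a(-104))) = √(-16615 + (16218 + (22/63 + 15/15))/(-5075 + 67/22)) = √(-16615 + (16218 + (22/63 + 15*(1/15)))/(-111583/22)) = √(-16615 + (16218 + (22/63 + 1))*(-22/111583)) = √(-16615 + (16218 + 85/63)*(-22/111583)) = √(-16615 + (1021819/63)*(-22/111583)) = √(-16615 - 22480018/7029729) = √(-116821427353/7029729) = I*√91246997298308593/2343243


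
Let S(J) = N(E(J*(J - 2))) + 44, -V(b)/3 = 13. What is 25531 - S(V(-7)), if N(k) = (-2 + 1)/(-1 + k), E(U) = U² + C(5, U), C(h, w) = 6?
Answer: 65165314523/2556806 ≈ 25487.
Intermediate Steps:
V(b) = -39 (V(b) = -3*13 = -39)
E(U) = 6 + U² (E(U) = U² + 6 = 6 + U²)
N(k) = -1/(-1 + k)
S(J) = 44 - 1/(5 + J²*(-2 + J)²) (S(J) = -1/(-1 + (6 + (J*(J - 2))²)) + 44 = -1/(-1 + (6 + (J*(-2 + J))²)) + 44 = -1/(-1 + (6 + J²*(-2 + J)²)) + 44 = -1/(5 + J²*(-2 + J)²) + 44 = 44 - 1/(5 + J²*(-2 + J)²))
25531 - S(V(-7)) = 25531 - (44 - 1/(5 + (-39)²*(-2 - 39)²)) = 25531 - (44 - 1/(5 + 1521*(-41)²)) = 25531 - (44 - 1/(5 + 1521*1681)) = 25531 - (44 - 1/(5 + 2556801)) = 25531 - (44 - 1/2556806) = 25531 - 1*112499463/2556806 = 25531 - 112499463/2556806 = 65165314523/2556806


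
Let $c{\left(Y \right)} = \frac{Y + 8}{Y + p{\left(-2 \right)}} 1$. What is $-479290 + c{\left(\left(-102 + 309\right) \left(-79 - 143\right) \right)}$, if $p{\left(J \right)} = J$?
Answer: $- \frac{11013102647}{22978} \approx -4.7929 \cdot 10^{5}$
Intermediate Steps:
$c{\left(Y \right)} = \frac{8 + Y}{-2 + Y}$ ($c{\left(Y \right)} = \frac{Y + 8}{Y - 2} \cdot 1 = \frac{8 + Y}{-2 + Y} 1 = \frac{8 + Y}{-2 + Y}$)
$-479290 + c{\left(\left(-102 + 309\right) \left(-79 - 143\right) \right)} = -479290 + \frac{8 + \left(-102 + 309\right) \left(-79 - 143\right)}{-2 + \left(-102 + 309\right) \left(-79 - 143\right)} = -479290 + \frac{8 + 207 \left(-222\right)}{-2 + 207 \left(-222\right)} = -479290 + \frac{8 - 45954}{-2 - 45954} = -479290 + \frac{1}{-45956} \left(-45946\right) = -479290 - - \frac{22973}{22978} = -479290 + \frac{22973}{22978} = - \frac{11013102647}{22978}$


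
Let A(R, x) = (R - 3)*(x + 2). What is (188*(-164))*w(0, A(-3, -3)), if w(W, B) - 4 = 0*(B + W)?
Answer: -123328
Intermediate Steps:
A(R, x) = (-3 + R)*(2 + x)
w(W, B) = 4 (w(W, B) = 4 + 0*(B + W) = 4 + 0 = 4)
(188*(-164))*w(0, A(-3, -3)) = (188*(-164))*4 = -30832*4 = -123328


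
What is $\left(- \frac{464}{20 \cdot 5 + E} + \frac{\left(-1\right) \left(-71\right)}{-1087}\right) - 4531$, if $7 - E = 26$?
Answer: $- \frac{399451076}{88047} \approx -4536.8$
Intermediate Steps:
$E = -19$ ($E = 7 - 26 = -19$)
$\left(- \frac{464}{20 \cdot 5 + E} + \frac{\left(-1\right) \left(-71\right)}{-1087}\right) - 4531 = \left(- \frac{464}{20 \cdot 5 - 19} + \frac{\left(-1\right) \left(-71\right)}{-1087}\right) - 4531 = \left(- \frac{464}{100 - 19} + 71 \left(- \frac{1}{1087}\right)\right) - 4531 = \left(- \frac{464}{81} - \frac{71}{1087}\right) - 4531 = - \frac{510119}{88047} - 4531 = - \frac{399451076}{88047}$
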